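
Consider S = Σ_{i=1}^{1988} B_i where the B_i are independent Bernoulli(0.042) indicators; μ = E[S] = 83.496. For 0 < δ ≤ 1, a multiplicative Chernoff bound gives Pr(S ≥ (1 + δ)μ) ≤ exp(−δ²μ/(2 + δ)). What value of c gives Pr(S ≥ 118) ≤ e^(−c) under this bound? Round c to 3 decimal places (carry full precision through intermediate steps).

Write 118 = (1 + δ)μ, so δ = 118/83.496 − 1 = 0.4132414…
Then the exponent is δ²μ/(2 + δ) = (118 − μ)² / (μ·(2 + δ)) = 5.908435.

5.908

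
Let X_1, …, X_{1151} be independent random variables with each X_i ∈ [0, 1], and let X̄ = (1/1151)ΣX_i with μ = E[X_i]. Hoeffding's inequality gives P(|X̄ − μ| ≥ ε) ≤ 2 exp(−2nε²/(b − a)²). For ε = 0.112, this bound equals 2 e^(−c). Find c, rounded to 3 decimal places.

28.876

c = 2nε²/(b − a)² = 2·1151·0.112² / 1² = 28.8763.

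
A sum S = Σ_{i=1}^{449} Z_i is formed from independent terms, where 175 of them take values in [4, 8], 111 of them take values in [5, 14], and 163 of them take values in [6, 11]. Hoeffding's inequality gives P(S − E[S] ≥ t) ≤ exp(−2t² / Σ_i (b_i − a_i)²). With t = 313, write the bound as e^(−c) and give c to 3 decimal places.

Σ(b_i − a_i)² = 175·4² + 111·9² + 163·5² = 15866.
c = 2t² / 15866 = 2·313² / 15866 = 12.3496.

12.350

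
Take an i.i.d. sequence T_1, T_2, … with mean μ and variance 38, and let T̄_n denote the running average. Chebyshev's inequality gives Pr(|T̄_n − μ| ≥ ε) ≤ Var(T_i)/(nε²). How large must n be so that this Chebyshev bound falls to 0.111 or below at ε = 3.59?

Require 38/(n·3.59²) ≤ 0.111, i.e. n ≥ 38/(0.111·3.59²) = 26.563.
The smallest integer n is 27.

27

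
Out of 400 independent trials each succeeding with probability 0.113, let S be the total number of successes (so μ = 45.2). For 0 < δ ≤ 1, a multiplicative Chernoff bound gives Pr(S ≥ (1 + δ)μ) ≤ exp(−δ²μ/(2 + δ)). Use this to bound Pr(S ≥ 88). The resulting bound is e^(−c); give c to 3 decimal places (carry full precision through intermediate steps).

13.753

Write 88 = (1 + δ)μ, so δ = 88/45.2 − 1 = 0.9469027…
Then the exponent is δ²μ/(2 + δ) = (88 − μ)² / (μ·(2 + δ)) = 13.752553.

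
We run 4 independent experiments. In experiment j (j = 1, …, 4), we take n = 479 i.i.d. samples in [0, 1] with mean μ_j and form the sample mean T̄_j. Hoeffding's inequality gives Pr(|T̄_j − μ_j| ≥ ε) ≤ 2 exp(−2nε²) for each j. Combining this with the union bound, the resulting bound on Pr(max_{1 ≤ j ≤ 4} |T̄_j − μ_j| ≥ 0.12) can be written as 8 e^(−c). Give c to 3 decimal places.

13.795

Union bound over the 4 events: Pr(max_{1 ≤ j ≤ 4} |T̄_j − μ_j| ≥ 0.12) ≤ 4·2·exp(−2nε²) = 8 exp(−2·479·0.12²).
So c = 2·479·0.12² = 13.7952.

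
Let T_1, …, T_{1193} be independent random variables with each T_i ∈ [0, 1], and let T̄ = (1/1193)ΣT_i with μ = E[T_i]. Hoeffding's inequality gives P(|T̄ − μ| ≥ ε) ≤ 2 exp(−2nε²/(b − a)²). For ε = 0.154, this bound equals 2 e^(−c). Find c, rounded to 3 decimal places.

c = 2nε²/(b − a)² = 2·1193·0.154² / 1² = 56.5864.

56.586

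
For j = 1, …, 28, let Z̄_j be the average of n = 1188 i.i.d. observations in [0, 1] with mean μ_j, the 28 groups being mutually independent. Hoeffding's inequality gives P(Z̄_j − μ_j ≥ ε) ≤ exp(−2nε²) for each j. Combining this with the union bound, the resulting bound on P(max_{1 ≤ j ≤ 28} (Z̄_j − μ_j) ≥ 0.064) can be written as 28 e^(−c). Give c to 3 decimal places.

Union bound over the 28 events: P(max_{1 ≤ j ≤ 28} (Z̄_j − μ_j) ≥ 0.064) ≤ 28·exp(−2nε²) = 28 exp(−2·1188·0.064²).
So c = 2·1188·0.064² = 9.7321.

9.732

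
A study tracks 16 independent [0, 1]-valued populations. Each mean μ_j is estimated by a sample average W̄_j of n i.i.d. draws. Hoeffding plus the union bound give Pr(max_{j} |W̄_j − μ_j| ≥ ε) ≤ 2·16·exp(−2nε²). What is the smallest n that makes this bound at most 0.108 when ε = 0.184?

Need 2·16·exp(−2nε²) ≤ 0.108, i.e. exp(−2nε²) ≤ 0.108/32.
So 2nε² ≥ ln(32/0.108) = 5.691360.
Hence n ≥ 5.691360/(2·0.184²) = 84.052.
The smallest integer n is 85.

85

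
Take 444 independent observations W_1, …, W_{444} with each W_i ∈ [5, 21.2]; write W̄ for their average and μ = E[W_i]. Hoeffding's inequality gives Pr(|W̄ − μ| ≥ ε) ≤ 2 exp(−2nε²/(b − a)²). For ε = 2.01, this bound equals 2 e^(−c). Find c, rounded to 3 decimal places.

13.670

c = 2nε²/(b − a)² = 2·444·2.01² / 16.2² = 13.6702.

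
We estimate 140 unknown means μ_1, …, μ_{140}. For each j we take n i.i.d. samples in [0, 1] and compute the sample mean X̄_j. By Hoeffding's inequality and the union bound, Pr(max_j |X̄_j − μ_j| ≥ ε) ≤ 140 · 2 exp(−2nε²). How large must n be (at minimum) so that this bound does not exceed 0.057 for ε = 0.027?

5830

Need 2·140·exp(−2nε²) ≤ 0.057, i.e. exp(−2nε²) ≤ 0.057/280.
So 2nε² ≥ ln(280/0.057) = 8.499494.
Hence n ≥ 8.499494/(2·0.027²) = 5829.557.
The smallest integer n is 5830.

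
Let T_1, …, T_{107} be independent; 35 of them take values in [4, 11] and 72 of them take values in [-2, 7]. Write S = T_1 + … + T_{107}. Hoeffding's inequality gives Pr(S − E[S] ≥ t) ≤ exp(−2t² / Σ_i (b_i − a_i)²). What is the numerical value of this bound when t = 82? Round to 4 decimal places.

Σ(b_i − a_i)² = 35·7² + 72·9² = 7547.
Exponent = 2·82² / 7547 = 1.78190.
Bound = exp(−1.78190) = 0.16832.

0.1683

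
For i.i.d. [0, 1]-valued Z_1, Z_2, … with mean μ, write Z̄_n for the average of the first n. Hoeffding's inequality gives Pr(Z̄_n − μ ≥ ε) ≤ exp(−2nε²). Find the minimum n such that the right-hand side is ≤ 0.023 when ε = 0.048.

819

Require exp(−2nε²) ≤ 0.023, i.e. 2nε² ≥ ln(1/0.023) = 3.772261.
So n ≥ 3.772261 / (2·0.048²) = 818.633.
The smallest integer n is 819.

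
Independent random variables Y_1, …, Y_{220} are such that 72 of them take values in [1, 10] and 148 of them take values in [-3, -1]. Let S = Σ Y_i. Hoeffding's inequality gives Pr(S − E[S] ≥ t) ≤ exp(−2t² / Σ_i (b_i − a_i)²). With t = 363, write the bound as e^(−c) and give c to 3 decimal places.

Σ(b_i − a_i)² = 72·9² + 148·2² = 6424.
c = 2t² / 6424 = 2·363² / 6424 = 41.0240.

41.024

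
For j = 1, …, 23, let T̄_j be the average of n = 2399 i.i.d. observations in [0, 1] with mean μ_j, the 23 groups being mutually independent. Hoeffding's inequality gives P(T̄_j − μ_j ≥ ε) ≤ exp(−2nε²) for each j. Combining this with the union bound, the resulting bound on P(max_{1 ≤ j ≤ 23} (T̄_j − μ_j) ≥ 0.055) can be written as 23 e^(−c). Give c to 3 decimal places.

Union bound over the 23 events: P(max_{1 ≤ j ≤ 23} (T̄_j − μ_j) ≥ 0.055) ≤ 23·exp(−2nε²) = 23 exp(−2·2399·0.055²).
So c = 2·2399·0.055² = 14.5139.

14.514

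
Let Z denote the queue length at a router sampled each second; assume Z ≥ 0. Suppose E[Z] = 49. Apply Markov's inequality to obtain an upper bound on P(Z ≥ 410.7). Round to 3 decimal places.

Markov's inequality: for a non-negative random variable, P(Z ≥ a) ≤ E[Z]/a.
Here E[Z] = 49 and a = 410.7, so the bound is 49/410.7 = 0.1193.

0.119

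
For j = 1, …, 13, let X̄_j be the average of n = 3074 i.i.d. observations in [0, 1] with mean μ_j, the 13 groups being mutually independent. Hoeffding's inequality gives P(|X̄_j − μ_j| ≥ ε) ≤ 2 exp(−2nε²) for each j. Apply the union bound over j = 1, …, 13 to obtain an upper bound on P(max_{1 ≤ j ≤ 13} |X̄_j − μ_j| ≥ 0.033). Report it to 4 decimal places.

Per-experiment Hoeffding bound: 2·exp(−2·3074·0.033²) = 2·exp(−6.69517) = 0.0024737.
Union bound over 13 events: 13·0.0024737 = 0.03216.

0.0322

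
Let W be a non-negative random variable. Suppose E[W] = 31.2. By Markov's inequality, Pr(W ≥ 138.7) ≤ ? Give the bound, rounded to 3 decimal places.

0.225

Markov's inequality: for a non-negative random variable, Pr(W ≥ a) ≤ E[W]/a.
Here E[W] = 31.2 and a = 138.7, so the bound is 31.2/138.7 = 0.2249.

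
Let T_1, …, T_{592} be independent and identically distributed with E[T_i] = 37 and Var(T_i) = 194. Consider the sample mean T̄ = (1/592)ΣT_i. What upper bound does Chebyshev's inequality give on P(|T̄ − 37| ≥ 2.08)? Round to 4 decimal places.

0.0757

Var(T̄) = Var(T_i)/n = 194/592 = 0.3277.
Chebyshev: P(|T̄ − 37| ≥ 2.08) ≤ Var(T̄)/(2.08)² = 194/(592·2.08²) = 0.0757.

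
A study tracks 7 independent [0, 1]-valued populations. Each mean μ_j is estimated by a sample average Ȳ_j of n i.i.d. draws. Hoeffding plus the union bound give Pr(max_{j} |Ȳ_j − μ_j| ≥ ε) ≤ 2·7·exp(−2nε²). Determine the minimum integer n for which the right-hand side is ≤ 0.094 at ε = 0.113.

196

Need 2·7·exp(−2nε²) ≤ 0.094, i.e. exp(−2nε²) ≤ 0.094/14.
So 2nε² ≥ ln(14/0.094) = 5.003518.
Hence n ≥ 5.003518/(2·0.113²) = 195.924.
The smallest integer n is 196.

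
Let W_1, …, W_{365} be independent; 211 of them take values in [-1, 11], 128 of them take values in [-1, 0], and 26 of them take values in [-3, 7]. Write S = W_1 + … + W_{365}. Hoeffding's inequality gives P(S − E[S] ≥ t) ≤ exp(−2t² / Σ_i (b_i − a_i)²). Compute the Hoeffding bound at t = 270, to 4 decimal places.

0.0122

Σ(b_i − a_i)² = 211·12² + 128·1² + 26·10² = 33112.
Exponent = 2·270² / 33112 = 4.40324.
Bound = exp(−4.40324) = 0.01224.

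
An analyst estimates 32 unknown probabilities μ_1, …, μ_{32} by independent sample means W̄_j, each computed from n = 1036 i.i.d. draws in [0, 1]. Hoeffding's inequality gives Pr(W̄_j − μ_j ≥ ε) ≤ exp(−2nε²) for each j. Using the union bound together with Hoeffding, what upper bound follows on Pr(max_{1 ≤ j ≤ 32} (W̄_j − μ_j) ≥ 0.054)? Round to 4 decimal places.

0.0761

Per-experiment Hoeffding bound: exp(−2·1036·0.054²) = exp(−6.04195) = 0.0023769.
Union bound over 32 events: 32·0.0023769 = 0.07606.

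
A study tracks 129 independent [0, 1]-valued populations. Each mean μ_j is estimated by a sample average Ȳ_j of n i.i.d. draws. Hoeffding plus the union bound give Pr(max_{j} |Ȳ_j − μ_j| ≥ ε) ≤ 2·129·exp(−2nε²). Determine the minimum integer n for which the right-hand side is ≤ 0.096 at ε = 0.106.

352

Need 2·129·exp(−2nε²) ≤ 0.096, i.e. exp(−2nε²) ≤ 0.096/258.
So 2nε² ≥ ln(258/0.096) = 7.896367.
Hence n ≥ 7.896367/(2·0.106²) = 351.387.
The smallest integer n is 352.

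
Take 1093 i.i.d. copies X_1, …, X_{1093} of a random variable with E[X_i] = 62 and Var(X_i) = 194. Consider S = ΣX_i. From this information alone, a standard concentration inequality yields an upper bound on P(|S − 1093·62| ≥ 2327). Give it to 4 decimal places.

With mean and variance of each term known, Chebyshev's inequality bounds the deviation of the sum (or sample mean).
Var(S) = n·Var(X_i) = 1093·194 = 212042.
Chebyshev: P(|S − 1093·62| ≥ 2327) ≤ Var(S)/2327² = 212042/5414929 = 0.0392.

0.0392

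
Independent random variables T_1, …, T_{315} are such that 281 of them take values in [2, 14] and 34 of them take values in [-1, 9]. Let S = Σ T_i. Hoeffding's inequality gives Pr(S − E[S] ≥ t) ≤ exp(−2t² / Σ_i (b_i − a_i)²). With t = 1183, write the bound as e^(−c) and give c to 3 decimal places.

63.810

Σ(b_i − a_i)² = 281·12² + 34·10² = 43864.
c = 2t² / 43864 = 2·1183² / 43864 = 63.8104.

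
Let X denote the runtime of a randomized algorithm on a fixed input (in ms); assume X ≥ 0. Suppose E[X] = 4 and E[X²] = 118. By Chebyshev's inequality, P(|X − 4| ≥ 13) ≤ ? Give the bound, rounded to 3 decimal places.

Var(X) = E[X²] − (E[X])² = 118 − 16 = 102.
Chebyshev's inequality: P(|X − μ| ≥ t) ≤ Var(X)/t² = 102/169 = 0.6036.

0.604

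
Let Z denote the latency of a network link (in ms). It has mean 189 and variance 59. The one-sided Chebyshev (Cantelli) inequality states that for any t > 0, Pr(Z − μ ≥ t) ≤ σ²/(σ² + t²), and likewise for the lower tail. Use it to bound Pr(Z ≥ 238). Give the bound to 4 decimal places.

Here σ² = 59 and t = 49, so σ² + t² = 2460.
Cantelli's bound: 59/2460 = 0.0240.

0.0240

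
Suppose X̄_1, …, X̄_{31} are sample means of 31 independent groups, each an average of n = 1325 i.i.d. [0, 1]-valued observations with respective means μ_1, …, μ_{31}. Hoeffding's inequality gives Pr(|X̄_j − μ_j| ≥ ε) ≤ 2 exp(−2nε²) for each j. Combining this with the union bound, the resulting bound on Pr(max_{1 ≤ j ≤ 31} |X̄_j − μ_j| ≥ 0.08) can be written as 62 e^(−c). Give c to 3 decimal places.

Union bound over the 31 events: Pr(max_{1 ≤ j ≤ 31} |X̄_j − μ_j| ≥ 0.08) ≤ 31·2·exp(−2nε²) = 62 exp(−2·1325·0.08²).
So c = 2·1325·0.08² = 16.9600.

16.960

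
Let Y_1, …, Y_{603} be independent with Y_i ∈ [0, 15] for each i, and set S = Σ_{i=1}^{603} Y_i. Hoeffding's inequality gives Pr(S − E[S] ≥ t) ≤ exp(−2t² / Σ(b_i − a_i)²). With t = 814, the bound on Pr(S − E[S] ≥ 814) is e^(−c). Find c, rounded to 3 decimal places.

Σ(b_i − a_i)² = 603·(15)² = 135675.
c = 2t²/135675 = 2·814²/135675 = 9.7674.

9.767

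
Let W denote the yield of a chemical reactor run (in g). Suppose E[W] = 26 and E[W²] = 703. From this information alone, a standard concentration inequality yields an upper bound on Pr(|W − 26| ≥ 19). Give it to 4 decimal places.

0.0748

The first two moments determine the variance, so Chebyshev's inequality is the sharpest standard bound available.
Var(W) = E[W²] − (E[W])² = 703 − 676 = 27.
Chebyshev's inequality: Pr(|W − μ| ≥ t) ≤ Var(W)/t² = 27/361 = 0.0748.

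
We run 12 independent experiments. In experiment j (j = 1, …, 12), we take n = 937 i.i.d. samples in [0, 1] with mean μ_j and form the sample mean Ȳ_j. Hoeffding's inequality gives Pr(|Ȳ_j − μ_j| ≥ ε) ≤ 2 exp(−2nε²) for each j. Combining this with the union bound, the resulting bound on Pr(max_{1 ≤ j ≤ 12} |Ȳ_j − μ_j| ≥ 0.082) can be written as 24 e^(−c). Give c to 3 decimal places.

12.601

Union bound over the 12 events: Pr(max_{1 ≤ j ≤ 12} |Ȳ_j − μ_j| ≥ 0.082) ≤ 12·2·exp(−2nε²) = 24 exp(−2·937·0.082²).
So c = 2·937·0.082² = 12.6008.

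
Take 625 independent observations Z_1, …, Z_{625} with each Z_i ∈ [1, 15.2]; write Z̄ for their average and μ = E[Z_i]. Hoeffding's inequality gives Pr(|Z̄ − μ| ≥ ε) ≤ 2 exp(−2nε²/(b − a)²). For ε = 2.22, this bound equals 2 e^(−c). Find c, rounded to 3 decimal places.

30.552

c = 2nε²/(b − a)² = 2·625·2.22² / 14.2² = 30.5520.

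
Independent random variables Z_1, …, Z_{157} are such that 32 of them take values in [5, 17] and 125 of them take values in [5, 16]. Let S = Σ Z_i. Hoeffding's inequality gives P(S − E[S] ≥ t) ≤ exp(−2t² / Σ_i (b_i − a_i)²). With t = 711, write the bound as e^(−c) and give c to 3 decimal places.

51.236

Σ(b_i − a_i)² = 32·12² + 125·11² = 19733.
c = 2t² / 19733 = 2·711² / 19733 = 51.2361.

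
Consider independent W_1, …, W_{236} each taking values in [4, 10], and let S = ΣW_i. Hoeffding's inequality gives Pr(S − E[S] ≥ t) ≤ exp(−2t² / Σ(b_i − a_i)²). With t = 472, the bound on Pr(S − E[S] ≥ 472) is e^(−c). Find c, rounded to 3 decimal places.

Σ(b_i − a_i)² = 236·(6)² = 8496.
c = 2t²/8496 = 2·472²/8496 = 52.4444.

52.444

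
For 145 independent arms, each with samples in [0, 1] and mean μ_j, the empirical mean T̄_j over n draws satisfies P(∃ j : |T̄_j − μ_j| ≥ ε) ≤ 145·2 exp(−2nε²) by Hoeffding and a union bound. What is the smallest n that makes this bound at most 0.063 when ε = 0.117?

Need 2·145·exp(−2nε²) ≤ 0.063, i.e. exp(−2nε²) ≤ 0.063/290.
So 2nε² ≥ ln(290/0.063) = 8.434501.
Hence n ≥ 8.434501/(2·0.117²) = 308.076.
The smallest integer n is 309.

309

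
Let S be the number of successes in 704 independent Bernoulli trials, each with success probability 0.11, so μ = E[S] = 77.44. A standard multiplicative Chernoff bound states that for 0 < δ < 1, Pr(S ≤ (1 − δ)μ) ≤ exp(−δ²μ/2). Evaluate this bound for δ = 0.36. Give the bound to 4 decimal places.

0.0066

Exponent = δ²μ/2 = 0.36²·77.44/2 = 5.0181.
Bound = exp(−5.0181) = 0.00662.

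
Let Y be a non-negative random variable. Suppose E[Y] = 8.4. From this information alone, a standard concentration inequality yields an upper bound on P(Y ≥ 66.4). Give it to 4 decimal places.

Only the mean of a non-negative variable is known, so Markov's inequality is the applicable tail bound.
Markov's inequality: for a non-negative random variable, P(Y ≥ a) ≤ E[Y]/a.
Here E[Y] = 8.4 and a = 66.4, so the bound is 8.4/66.4 = 0.1265.

0.1265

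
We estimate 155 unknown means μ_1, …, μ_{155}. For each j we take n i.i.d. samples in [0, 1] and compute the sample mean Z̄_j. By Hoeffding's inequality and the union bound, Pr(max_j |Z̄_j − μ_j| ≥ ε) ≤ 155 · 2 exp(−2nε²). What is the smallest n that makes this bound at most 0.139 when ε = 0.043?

2085

Need 2·155·exp(−2nε²) ≤ 0.139, i.e. exp(−2nε²) ≤ 0.139/310.
So 2nε² ≥ ln(310/0.139) = 7.709854.
Hence n ≥ 7.709854/(2·0.043²) = 2084.871.
The smallest integer n is 2085.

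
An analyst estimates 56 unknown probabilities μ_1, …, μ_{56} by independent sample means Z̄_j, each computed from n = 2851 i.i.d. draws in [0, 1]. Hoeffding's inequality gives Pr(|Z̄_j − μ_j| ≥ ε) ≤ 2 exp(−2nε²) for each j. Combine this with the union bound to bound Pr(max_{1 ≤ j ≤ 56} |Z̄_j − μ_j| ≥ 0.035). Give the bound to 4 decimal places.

0.1037

Per-experiment Hoeffding bound: 2·exp(−2·2851·0.035²) = 2·exp(−6.98495) = 0.0018514.
Union bound over 56 events: 56·0.0018514 = 0.10368.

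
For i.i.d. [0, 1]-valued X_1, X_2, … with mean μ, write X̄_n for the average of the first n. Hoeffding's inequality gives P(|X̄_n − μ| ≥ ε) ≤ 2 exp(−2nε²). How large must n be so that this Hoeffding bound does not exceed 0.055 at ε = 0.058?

Require 2·exp(−2nε²) ≤ 0.055, i.e. 2nε² ≥ ln(2/0.055) = 3.593569.
So n ≥ 3.593569 / (2·0.058²) = 534.121.
The smallest integer n is 535.

535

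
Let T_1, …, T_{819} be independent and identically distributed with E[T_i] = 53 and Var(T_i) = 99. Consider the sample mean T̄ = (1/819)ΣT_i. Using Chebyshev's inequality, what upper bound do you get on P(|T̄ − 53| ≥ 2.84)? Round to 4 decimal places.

Var(T̄) = Var(T_i)/n = 99/819 = 0.12088.
Chebyshev: P(|T̄ − 53| ≥ 2.84) ≤ Var(T̄)/(2.84)² = 99/(819·2.84²) = 0.0150.

0.0150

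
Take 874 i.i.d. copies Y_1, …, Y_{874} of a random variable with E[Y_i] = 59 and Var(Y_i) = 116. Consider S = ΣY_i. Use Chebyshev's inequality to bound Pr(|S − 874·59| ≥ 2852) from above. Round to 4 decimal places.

Var(S) = n·Var(Y_i) = 874·116 = 101384.
Chebyshev: Pr(|S − 874·59| ≥ 2852) ≤ Var(S)/2852² = 101384/8133904 = 0.0125.

0.0125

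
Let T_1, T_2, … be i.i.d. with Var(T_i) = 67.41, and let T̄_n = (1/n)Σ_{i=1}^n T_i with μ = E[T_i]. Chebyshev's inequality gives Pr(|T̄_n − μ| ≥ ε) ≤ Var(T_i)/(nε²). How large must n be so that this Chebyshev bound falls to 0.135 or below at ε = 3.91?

Require 67.41/(n·3.91²) ≤ 0.135, i.e. n ≥ 67.41/(0.135·3.91²) = 32.662.
The smallest integer n is 33.

33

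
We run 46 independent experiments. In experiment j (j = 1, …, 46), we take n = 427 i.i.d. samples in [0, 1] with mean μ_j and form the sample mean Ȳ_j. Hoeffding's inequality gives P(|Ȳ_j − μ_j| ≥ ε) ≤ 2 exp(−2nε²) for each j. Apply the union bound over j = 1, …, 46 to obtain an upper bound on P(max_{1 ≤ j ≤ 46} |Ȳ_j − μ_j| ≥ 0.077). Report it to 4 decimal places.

Per-experiment Hoeffding bound: 2·exp(−2·427·0.077²) = 2·exp(−5.06337) = 0.012648.
Union bound over 46 events: 46·0.012648 = 0.58183.

0.5818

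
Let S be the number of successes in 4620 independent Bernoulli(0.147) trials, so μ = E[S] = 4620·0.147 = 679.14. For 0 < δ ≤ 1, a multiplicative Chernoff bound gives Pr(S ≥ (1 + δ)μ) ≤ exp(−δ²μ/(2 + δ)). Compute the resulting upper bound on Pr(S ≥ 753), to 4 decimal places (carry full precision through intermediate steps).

0.0222

Write 753 = (1 + δ)μ, so δ = 753/679.14 − 1 = 0.1087552…
Then the exponent is δ²μ/(2 + δ) = (753 − μ)² / (μ·(2 + δ)) = 3.809194.
Bound = exp(−3.809194) = 0.02217.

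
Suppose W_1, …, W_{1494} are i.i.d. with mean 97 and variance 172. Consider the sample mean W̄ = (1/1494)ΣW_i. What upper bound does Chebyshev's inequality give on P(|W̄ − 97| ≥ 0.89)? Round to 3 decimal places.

Var(W̄) = Var(W_i)/n = 172/1494 = 0.11513.
Chebyshev: P(|W̄ − 97| ≥ 0.89) ≤ Var(W̄)/(0.89)² = 172/(1494·0.89²) = 0.1453.

0.145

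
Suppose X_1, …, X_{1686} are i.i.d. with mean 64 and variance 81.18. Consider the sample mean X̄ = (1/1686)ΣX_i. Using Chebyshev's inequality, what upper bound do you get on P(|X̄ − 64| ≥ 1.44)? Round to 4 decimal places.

0.0232

Var(X̄) = Var(X_i)/n = 81.18/1686 = 0.048149.
Chebyshev: P(|X̄ − 64| ≥ 1.44) ≤ Var(X̄)/(1.44)² = 81.18/(1686·1.44²) = 0.0232.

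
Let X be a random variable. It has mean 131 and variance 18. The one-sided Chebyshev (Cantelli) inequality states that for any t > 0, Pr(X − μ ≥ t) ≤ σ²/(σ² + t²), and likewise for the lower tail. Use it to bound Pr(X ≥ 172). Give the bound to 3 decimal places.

Here σ² = 18 and t = 41, so σ² + t² = 1699.
Cantelli's bound: 18/1699 = 0.0106.

0.011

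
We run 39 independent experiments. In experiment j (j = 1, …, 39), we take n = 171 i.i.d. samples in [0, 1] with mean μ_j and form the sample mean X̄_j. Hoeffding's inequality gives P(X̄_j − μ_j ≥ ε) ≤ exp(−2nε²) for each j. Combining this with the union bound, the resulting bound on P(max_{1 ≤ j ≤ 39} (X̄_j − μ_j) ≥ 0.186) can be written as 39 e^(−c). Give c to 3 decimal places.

11.832

Union bound over the 39 events: P(max_{1 ≤ j ≤ 39} (X̄_j − μ_j) ≥ 0.186) ≤ 39·exp(−2nε²) = 39 exp(−2·171·0.186²).
So c = 2·171·0.186² = 11.8318.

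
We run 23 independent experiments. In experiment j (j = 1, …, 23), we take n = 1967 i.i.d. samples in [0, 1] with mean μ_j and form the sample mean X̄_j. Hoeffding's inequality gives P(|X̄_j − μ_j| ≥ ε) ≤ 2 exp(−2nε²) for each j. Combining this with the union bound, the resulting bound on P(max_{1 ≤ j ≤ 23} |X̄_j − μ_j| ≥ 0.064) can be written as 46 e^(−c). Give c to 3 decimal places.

Union bound over the 23 events: P(max_{1 ≤ j ≤ 23} |X̄_j − μ_j| ≥ 0.064) ≤ 23·2·exp(−2nε²) = 46 exp(−2·1967·0.064²).
So c = 2·1967·0.064² = 16.1137.

16.114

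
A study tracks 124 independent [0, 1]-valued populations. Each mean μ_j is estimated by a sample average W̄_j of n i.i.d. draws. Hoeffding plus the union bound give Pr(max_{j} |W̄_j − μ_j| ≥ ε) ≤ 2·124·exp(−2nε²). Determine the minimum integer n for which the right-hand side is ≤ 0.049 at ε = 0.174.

141

Need 2·124·exp(−2nε²) ≤ 0.049, i.e. exp(−2nε²) ≤ 0.049/248.
So 2nε² ≥ ln(248/0.049) = 8.529364.
Hence n ≥ 8.529364/(2·0.174²) = 140.860.
The smallest integer n is 141.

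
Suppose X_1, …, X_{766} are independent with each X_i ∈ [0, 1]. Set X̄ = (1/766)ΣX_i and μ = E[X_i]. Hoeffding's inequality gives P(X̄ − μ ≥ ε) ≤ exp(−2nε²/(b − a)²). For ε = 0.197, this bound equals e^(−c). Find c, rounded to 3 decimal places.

59.455

c = 2nε²/(b − a)² = 2·766·0.197² / 1² = 59.4554.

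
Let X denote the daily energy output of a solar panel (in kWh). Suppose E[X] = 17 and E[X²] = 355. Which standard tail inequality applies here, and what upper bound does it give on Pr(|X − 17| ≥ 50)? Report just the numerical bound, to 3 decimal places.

The first two moments determine the variance, so Chebyshev's inequality is the sharpest standard bound available.
Var(X) = E[X²] − (E[X])² = 355 − 289 = 66.
Chebyshev's inequality: Pr(|X − μ| ≥ t) ≤ Var(X)/t² = 66/2500 = 0.0264.

0.026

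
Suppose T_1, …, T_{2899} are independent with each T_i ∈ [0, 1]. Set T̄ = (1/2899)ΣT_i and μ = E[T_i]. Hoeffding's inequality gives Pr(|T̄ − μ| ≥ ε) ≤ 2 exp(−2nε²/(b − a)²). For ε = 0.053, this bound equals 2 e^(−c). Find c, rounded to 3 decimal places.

c = 2nε²/(b − a)² = 2·2899·0.053² / 1² = 16.2866.

16.287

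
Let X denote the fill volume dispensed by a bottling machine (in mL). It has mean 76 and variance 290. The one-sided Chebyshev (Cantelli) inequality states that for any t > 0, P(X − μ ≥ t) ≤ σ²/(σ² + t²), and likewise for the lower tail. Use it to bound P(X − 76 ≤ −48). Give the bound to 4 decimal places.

Here σ² = 290 and t = 48, so σ² + t² = 2594.
Cantelli's bound: 290/2594 = 0.1118.

0.1118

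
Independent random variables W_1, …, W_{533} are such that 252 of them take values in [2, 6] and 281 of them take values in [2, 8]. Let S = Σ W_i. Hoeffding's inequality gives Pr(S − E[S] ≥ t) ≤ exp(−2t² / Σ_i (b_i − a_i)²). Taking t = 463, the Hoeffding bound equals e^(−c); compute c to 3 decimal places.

Σ(b_i − a_i)² = 252·4² + 281·6² = 14148.
c = 2t² / 14148 = 2·463² / 14148 = 30.3038.

30.304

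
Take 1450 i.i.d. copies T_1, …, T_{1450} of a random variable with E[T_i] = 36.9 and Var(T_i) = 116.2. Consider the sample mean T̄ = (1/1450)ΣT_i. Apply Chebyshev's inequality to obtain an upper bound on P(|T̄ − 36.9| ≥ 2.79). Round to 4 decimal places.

Var(T̄) = Var(T_i)/n = 116.2/1450 = 0.080138.
Chebyshev: P(|T̄ − 36.9| ≥ 2.79) ≤ Var(T̄)/(2.79)² = 116.2/(1450·2.79²) = 0.0103.

0.0103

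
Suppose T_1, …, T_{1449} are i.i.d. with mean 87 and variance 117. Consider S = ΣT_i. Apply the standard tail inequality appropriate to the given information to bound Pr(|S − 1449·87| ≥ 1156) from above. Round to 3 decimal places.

0.127

With mean and variance of each term known, Chebyshev's inequality bounds the deviation of the sum (or sample mean).
Var(S) = n·Var(T_i) = 1449·117 = 169533.
Chebyshev: Pr(|S − 1449·87| ≥ 1156) ≤ Var(S)/1156² = 169533/1336336 = 0.1269.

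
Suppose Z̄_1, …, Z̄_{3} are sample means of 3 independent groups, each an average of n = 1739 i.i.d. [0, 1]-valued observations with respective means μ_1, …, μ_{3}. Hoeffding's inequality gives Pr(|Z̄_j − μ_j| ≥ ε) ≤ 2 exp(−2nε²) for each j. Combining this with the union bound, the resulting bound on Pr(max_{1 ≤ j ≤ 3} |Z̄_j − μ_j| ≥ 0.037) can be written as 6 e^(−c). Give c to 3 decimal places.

4.761

Union bound over the 3 events: Pr(max_{1 ≤ j ≤ 3} |Z̄_j − μ_j| ≥ 0.037) ≤ 3·2·exp(−2nε²) = 6 exp(−2·1739·0.037²).
So c = 2·1739·0.037² = 4.7614.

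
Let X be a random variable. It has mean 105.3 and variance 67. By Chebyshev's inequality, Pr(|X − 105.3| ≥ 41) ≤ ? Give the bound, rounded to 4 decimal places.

Chebyshev: Pr(|X − μ| ≥ t) ≤ Var(X)/t².
Bound = 67 / 1681 = 0.0399.

0.0399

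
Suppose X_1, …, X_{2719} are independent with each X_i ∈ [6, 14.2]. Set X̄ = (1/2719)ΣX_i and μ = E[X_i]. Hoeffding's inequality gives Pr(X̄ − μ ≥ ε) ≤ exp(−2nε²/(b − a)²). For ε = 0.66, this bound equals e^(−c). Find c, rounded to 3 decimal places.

c = 2nε²/(b − a)² = 2·2719·0.66² / 8.2² = 35.2289.

35.229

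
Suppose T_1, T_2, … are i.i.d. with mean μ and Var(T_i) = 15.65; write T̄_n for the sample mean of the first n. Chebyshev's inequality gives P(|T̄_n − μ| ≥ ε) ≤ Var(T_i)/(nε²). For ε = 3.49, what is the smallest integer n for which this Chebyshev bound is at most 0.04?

Require 15.65/(n·3.49²) ≤ 0.04, i.e. n ≥ 15.65/(0.04·3.49²) = 32.122.
The smallest integer n is 33.

33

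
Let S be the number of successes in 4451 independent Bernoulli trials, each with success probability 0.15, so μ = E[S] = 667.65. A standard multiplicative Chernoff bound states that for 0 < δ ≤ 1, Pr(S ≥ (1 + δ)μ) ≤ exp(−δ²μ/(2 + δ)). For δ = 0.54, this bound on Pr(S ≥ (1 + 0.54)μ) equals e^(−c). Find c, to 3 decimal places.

76.648

c = δ²μ/(2 + δ) = 0.54²·667.65/(2 + 0.54) = 76.6483.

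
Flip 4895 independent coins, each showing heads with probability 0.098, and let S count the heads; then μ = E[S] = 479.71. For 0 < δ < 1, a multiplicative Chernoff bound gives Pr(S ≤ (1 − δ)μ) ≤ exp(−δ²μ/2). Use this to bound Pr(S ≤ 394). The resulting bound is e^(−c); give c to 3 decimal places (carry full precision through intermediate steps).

7.657

Write 394 = (1 − δ)μ, so δ = 1 − 394/479.71 = 0.1786704…
Then the exponent is δ²μ/2 = (μ − 394)²/(2μ) = 7.656922.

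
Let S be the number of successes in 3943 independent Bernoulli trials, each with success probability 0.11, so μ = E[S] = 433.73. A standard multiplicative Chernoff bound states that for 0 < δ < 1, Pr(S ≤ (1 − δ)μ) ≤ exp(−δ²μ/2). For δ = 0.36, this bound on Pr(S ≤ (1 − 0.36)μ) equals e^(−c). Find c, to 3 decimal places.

28.106

c = δ²μ/2 = 0.36²·433.73/2 = 28.1057.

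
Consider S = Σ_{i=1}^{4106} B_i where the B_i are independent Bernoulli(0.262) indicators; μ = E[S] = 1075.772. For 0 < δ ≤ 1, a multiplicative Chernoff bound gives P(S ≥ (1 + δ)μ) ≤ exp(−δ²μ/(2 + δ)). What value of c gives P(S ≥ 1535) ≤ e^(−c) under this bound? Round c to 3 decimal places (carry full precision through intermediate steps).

Write 1535 = (1 + δ)μ, so δ = 1535/1075.772 − 1 = 0.4268823…
Then the exponent is δ²μ/(2 + δ) = (1535 − μ)² / (μ·(2 + δ)) = 80.777010.

80.777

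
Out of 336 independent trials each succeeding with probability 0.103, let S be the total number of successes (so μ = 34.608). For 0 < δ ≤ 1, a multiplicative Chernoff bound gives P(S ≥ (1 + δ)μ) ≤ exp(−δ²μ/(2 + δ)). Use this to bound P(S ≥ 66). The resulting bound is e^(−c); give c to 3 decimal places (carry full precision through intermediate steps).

Write 66 = (1 + δ)μ, so δ = 66/34.608 − 1 = 0.9070735…
Then the exponent is δ²μ/(2 + δ) = (66 − μ)² / (μ·(2 + δ)) = 9.795023.

9.795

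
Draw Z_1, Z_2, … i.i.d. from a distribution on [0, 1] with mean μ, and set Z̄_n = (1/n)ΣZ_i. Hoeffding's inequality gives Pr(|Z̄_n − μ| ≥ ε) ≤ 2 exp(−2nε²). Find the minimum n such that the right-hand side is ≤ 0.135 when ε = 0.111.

Require 2·exp(−2nε²) ≤ 0.135, i.e. 2nε² ≥ ln(2/0.135) = 2.695628.
So n ≥ 2.695628 / (2·0.111²) = 109.392.
The smallest integer n is 110.

110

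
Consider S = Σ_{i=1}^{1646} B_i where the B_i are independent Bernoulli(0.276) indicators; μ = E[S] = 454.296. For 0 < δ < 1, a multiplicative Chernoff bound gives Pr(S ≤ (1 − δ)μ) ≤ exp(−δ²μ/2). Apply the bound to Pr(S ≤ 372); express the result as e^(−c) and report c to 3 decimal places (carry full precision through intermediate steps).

7.454

Write 372 = (1 − δ)μ, so δ = 1 − 372/454.296 = 0.1811506…
Then the exponent is δ²μ/2 = (μ − 372)²/(2μ) = 7.453986.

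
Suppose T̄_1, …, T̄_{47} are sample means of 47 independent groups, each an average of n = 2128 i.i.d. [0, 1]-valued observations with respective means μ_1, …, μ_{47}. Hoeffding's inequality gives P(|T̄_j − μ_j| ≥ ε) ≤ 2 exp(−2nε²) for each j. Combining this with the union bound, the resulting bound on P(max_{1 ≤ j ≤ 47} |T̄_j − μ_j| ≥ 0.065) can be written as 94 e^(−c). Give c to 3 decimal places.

Union bound over the 47 events: P(max_{1 ≤ j ≤ 47} |T̄_j − μ_j| ≥ 0.065) ≤ 47·2·exp(−2nε²) = 94 exp(−2·2128·0.065²).
So c = 2·2128·0.065² = 17.9816.

17.982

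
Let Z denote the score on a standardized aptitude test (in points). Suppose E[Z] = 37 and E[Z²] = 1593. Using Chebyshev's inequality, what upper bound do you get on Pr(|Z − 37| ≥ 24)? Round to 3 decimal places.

Var(Z) = E[Z²] − (E[Z])² = 1593 − 1369 = 224.
Chebyshev's inequality: Pr(|Z − μ| ≥ t) ≤ Var(Z)/t² = 224/576 = 0.3889.

0.389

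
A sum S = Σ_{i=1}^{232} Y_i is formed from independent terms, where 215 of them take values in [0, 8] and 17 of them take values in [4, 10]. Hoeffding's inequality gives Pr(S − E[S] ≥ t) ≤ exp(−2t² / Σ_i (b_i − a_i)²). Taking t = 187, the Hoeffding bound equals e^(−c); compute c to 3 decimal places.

4.866

Σ(b_i − a_i)² = 215·8² + 17·6² = 14372.
c = 2t² / 14372 = 2·187² / 14372 = 4.8663.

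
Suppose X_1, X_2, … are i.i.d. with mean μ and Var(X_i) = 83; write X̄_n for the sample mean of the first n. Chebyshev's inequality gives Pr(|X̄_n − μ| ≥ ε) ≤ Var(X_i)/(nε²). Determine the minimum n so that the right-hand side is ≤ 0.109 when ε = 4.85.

33

Require 83/(n·4.85²) ≤ 0.109, i.e. n ≥ 83/(0.109·4.85²) = 32.372.
The smallest integer n is 33.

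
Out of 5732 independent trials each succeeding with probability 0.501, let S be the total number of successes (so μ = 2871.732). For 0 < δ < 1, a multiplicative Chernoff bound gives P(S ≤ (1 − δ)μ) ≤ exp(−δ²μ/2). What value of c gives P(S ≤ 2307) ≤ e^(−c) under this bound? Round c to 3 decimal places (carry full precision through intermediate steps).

55.528

Write 2307 = (1 − δ)μ, so δ = 1 − 2307/2871.732 = 0.1966521…
Then the exponent is δ²μ/2 = (μ − 2307)²/(2μ) = 55.527854.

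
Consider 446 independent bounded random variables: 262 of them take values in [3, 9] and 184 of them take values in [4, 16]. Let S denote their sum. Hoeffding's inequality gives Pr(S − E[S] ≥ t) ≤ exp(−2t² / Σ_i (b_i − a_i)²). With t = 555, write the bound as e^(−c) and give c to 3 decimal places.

Σ(b_i − a_i)² = 262·6² + 184·12² = 35928.
c = 2t² / 35928 = 2·555² / 35928 = 17.1468.

17.147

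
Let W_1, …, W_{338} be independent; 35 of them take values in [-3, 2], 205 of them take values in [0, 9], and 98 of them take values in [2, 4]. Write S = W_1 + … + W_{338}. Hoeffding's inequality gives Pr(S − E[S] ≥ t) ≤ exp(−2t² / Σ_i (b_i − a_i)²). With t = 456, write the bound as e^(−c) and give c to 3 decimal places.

23.269

Σ(b_i − a_i)² = 35·5² + 205·9² + 98·2² = 17872.
c = 2t² / 17872 = 2·456² / 17872 = 23.2695.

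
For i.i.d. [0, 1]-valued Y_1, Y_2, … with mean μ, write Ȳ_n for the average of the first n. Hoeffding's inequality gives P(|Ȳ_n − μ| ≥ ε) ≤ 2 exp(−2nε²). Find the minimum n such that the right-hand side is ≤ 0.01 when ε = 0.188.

Require 2·exp(−2nε²) ≤ 0.01, i.e. 2nε² ≥ ln(2/0.01) = 5.298317.
So n ≥ 5.298317 / (2·0.188²) = 74.954.
The smallest integer n is 75.

75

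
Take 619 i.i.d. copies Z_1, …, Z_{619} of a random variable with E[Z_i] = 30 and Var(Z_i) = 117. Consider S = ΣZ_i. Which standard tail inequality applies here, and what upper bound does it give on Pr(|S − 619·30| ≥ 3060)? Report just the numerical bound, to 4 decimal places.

0.0077

With mean and variance of each term known, Chebyshev's inequality bounds the deviation of the sum (or sample mean).
Var(S) = n·Var(Z_i) = 619·117 = 72423.
Chebyshev: Pr(|S − 619·30| ≥ 3060) ≤ Var(S)/3060² = 72423/9363600 = 0.0077.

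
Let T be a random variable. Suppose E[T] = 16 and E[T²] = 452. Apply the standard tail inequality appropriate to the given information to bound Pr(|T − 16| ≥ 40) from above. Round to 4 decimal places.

The first two moments determine the variance, so Chebyshev's inequality is the sharpest standard bound available.
Var(T) = E[T²] − (E[T])² = 452 − 256 = 196.
Chebyshev's inequality: Pr(|T − μ| ≥ t) ≤ Var(T)/t² = 196/1600 = 0.1225.

0.1225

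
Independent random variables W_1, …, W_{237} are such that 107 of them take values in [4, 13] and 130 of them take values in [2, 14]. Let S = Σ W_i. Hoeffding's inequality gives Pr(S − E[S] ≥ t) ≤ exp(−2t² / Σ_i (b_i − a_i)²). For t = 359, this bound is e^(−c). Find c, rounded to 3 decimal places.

Σ(b_i − a_i)² = 107·9² + 130·12² = 27387.
c = 2t² / 27387 = 2·359² / 27387 = 9.4118.

9.412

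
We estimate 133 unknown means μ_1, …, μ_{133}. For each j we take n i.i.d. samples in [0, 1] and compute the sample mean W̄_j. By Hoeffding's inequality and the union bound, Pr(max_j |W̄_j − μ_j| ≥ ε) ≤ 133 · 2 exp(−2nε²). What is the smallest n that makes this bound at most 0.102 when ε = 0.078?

Need 2·133·exp(−2nε²) ≤ 0.102, i.e. exp(−2nε²) ≤ 0.102/266.
So 2nε² ≥ ln(266/0.102) = 7.866279.
Hence n ≥ 7.866279/(2·0.078²) = 646.473.
The smallest integer n is 647.

647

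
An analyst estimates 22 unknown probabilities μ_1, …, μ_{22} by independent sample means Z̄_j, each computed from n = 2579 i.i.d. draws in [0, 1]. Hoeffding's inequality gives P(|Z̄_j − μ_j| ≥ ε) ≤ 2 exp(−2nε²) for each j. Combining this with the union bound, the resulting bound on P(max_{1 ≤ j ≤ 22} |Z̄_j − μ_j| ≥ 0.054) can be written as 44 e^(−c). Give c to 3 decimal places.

15.041

Union bound over the 22 events: P(max_{1 ≤ j ≤ 22} |Z̄_j − μ_j| ≥ 0.054) ≤ 22·2·exp(−2nε²) = 44 exp(−2·2579·0.054²).
So c = 2·2579·0.054² = 15.0407.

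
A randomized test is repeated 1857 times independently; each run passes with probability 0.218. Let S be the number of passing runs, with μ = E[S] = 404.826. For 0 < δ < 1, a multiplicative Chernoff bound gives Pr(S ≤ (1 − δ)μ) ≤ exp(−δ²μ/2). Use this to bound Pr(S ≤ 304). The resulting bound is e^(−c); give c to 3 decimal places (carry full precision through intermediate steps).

12.556

Write 304 = (1 − δ)μ, so δ = 1 − 304/404.826 = 0.2490601…
Then the exponent is δ²μ/2 = (μ − 304)²/(2μ) = 12.555866.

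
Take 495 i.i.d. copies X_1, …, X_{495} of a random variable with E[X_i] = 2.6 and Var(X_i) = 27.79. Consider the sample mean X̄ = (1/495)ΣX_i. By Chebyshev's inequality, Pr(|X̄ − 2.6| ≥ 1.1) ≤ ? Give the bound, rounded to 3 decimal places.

Var(X̄) = Var(X_i)/n = 27.79/495 = 0.056141.
Chebyshev: Pr(|X̄ − 2.6| ≥ 1.1) ≤ Var(X̄)/(1.1)² = 27.79/(495·1.1²) = 0.0464.

0.046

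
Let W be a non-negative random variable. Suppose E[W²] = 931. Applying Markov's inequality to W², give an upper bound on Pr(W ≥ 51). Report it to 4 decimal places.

Since W ≥ 0, the event {W ≥ 51} is the same as {W² ≥ 2601}.
Markov's inequality applied to W² gives Pr(W² ≥ 2601) ≤ E[W²]/2601 = 931/2601 = 0.3579.

0.3579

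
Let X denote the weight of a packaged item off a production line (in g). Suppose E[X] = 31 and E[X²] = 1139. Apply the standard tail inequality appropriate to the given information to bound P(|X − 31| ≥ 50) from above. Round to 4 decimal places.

The first two moments determine the variance, so Chebyshev's inequality is the sharpest standard bound available.
Var(X) = E[X²] − (E[X])² = 1139 − 961 = 178.
Chebyshev's inequality: P(|X − μ| ≥ t) ≤ Var(X)/t² = 178/2500 = 0.0712.

0.0712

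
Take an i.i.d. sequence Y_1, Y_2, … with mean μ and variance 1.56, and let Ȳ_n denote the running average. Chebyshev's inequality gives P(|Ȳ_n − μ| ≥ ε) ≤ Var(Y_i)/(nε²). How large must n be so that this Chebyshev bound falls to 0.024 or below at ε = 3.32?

Require 1.56/(n·3.32²) ≤ 0.024, i.e. n ≥ 1.56/(0.024·3.32²) = 5.897.
The smallest integer n is 6.

6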